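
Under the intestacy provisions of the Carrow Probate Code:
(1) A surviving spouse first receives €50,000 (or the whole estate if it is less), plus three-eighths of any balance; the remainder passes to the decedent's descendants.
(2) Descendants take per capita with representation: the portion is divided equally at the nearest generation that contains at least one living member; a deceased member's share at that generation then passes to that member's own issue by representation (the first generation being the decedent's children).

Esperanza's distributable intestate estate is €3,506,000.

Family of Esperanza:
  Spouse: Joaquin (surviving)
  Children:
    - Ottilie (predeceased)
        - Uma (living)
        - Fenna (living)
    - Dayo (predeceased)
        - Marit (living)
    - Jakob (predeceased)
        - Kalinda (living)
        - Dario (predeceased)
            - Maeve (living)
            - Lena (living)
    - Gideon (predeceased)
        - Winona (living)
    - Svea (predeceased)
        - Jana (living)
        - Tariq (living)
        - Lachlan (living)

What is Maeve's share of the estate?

Joaquin first takes €50,000, leaving a balance of €3,456,000. Joaquin then takes three-eighths of the balance (€1,296,000), for a total of €1,346,000. The remaining €2,160,000 passes to the descendants.
No child survives, so the initial division is made at the grandchildren's generation.
The descendants' portion (€2,160,000) is divided into 9 shares of €240,000: Uma, Fenna, Marit, Kalinda, Winona, Jana, Tariq, and Lachlan each take €240,000; Dario's €240,000 share passes to Dario's issue.
Dario's share (€240,000) is divided into 2 shares of €120,000: Maeve and Lena each take €120,000.

Maeve receives €120,000.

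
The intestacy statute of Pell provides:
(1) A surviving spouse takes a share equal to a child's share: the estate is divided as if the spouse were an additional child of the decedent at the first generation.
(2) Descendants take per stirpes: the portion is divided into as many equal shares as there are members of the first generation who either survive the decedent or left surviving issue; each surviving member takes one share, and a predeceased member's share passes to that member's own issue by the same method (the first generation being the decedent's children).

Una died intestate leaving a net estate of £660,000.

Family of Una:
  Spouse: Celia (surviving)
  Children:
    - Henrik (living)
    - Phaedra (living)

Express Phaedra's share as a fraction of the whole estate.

Phaedra receives 1/3 of the estate.

The spouse counts as an additional share at the children's level, so there are 3 primary shares of £220,000. Celia takes one such share (£220,000).
The children's combined portion (£440,000) is divided into 2 shares of £220,000: Henrik and Phaedra each take £220,000.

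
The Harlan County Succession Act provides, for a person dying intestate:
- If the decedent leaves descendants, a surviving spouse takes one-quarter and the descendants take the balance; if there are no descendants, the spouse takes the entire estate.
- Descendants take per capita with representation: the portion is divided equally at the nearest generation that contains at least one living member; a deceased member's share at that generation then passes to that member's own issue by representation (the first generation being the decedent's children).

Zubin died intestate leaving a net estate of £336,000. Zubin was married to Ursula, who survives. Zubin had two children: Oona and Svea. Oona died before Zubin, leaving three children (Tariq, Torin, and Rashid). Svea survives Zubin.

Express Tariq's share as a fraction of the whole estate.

Ursula takes one-quarter of £336,000 = £84,000. The remaining £252,000 passes to the descendants.
The descendants' portion (£252,000) is divided into 2 shares of £126,000: Svea takes £126,000; Oona's £126,000 share passes to Oona's issue.
Oona's share (£126,000) is divided into 3 shares of £42,000: Tariq, Torin, and Rashid each take £42,000.

Tariq receives 1/8 of the estate.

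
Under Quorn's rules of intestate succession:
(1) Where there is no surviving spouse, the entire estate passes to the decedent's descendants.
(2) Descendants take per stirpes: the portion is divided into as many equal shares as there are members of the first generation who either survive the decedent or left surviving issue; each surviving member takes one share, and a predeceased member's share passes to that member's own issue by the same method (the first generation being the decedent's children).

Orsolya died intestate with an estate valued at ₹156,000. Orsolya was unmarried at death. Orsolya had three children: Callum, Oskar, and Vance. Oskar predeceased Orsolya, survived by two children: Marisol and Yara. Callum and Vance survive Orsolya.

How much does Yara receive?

The entire ₹156,000 passes to the descendants.
That amount (₹156,000) is divided into 3 shares of ₹52,000: Callum and Vance each take ₹52,000; Oskar's ₹52,000 share passes to Oskar's issue.
Oskar's share (₹52,000) is divided into 2 shares of ₹26,000: Marisol and Yara each take ₹26,000.

Yara receives ₹26,000.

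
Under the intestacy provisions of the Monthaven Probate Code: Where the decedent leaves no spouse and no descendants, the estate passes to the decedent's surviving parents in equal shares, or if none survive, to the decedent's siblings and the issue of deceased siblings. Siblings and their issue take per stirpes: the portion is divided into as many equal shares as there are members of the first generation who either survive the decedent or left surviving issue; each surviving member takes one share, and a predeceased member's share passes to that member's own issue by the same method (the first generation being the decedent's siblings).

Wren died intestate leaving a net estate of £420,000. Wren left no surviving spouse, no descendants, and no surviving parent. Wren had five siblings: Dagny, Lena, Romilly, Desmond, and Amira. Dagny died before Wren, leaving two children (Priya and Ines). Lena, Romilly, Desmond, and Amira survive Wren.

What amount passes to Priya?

The entire £420,000 passes to the siblings and their issue.
That amount (£420,000) is divided into 5 shares of £84,000: Lena, Romilly, Desmond, and Amira each take £84,000; Dagny's £84,000 share passes to Dagny's issue.
Dagny's share (£84,000) is divided into 2 shares of £42,000: Priya and Ines each take £42,000.

Priya receives £42,000.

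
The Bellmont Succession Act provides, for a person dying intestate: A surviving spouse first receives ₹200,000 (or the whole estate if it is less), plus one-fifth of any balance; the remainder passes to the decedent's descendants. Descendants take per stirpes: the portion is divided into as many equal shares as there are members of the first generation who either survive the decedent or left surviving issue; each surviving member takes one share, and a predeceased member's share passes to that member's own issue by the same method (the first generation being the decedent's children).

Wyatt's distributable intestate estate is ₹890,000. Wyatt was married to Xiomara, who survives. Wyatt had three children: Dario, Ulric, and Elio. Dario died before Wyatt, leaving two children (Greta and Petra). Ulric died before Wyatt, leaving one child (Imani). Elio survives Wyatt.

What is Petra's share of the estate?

Petra receives ₹92,000.

Xiomara first takes ₹200,000, leaving a balance of ₹690,000. Xiomara then takes one-fifth of the balance (₹138,000), for a total of ₹338,000. The remaining ₹552,000 passes to the descendants.
The descendants' portion (₹552,000) is divided into 3 shares of ₹184,000: Elio takes ₹184,000; Dario's ₹184,000 share passes to Dario's issue; Ulric's ₹184,000 share passes to Ulric's issue.
Dario's share (₹184,000) is divided into 2 shares of ₹92,000: Greta and Petra each take ₹92,000.
Ulric's share (₹184,000) passes entirely to Imani.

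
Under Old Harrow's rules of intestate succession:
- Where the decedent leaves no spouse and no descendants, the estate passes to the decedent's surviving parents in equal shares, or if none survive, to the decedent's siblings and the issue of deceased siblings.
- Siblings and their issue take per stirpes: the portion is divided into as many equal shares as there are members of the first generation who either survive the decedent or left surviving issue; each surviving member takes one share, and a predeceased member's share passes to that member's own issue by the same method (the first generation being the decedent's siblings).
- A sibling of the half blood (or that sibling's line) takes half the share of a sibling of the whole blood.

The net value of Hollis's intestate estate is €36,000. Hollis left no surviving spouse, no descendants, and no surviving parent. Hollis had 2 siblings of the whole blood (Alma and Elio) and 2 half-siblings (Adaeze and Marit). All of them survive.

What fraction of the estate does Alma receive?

The entire €36,000 passes to the siblings and their issue.
Counting each half-blood sibling's line as half a unit, there are 3 units in €36,000, so one unit is €12,000. Whole-blood lines (Alma and Elio) take €12,000 each; half-blood lines (Adaeze and Marit) take €6,000 each.

Alma receives 1/3 of the estate.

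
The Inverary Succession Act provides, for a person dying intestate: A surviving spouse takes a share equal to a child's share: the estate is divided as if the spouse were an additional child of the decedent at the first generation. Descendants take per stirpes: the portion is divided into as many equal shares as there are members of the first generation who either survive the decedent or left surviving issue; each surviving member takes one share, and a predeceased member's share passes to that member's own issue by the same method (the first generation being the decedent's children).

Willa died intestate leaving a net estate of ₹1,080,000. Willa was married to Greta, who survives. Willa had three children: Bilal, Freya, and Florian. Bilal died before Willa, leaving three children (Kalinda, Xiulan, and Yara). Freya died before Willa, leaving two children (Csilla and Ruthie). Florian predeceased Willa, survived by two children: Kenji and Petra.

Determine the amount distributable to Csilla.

The spouse counts as an additional share at the children's level, so there are 4 primary shares of ₹270,000. Greta takes one such share (₹270,000).
The children's combined portion (₹810,000) is divided into 3 shares of ₹270,000: Bilal's ₹270,000 share passes to Bilal's issue; Freya's ₹270,000 share passes to Freya's issue; Florian's ₹270,000 share passes to Florian's issue.
Bilal's share (₹270,000) is divided into 3 shares of ₹90,000: Kalinda, Xiulan, and Yara each take ₹90,000.
Freya's share (₹270,000) is divided into 2 shares of ₹135,000: Csilla and Ruthie each take ₹135,000.
Florian's share (₹270,000) is divided into 2 shares of ₹135,000: Kenji and Petra each take ₹135,000.

Csilla receives ₹135,000.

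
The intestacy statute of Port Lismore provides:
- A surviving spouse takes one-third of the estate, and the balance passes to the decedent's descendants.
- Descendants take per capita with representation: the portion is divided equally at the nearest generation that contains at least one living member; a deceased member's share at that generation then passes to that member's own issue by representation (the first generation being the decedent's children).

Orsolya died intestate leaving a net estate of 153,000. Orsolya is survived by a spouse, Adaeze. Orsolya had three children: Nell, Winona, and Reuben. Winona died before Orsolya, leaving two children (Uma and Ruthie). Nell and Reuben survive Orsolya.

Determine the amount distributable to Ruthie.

Adaeze takes one-third of 153,000 = 51,000. The remaining 102,000 passes to the descendants.
The descendants' portion (102,000) is divided into 3 shares of 34,000: Nell and Reuben each take 34,000; Winona's 34,000 share passes to Winona's issue.
Winona's share (34,000) is divided into 2 shares of 17,000: Uma and Ruthie each take 17,000.

Ruthie receives 17,000.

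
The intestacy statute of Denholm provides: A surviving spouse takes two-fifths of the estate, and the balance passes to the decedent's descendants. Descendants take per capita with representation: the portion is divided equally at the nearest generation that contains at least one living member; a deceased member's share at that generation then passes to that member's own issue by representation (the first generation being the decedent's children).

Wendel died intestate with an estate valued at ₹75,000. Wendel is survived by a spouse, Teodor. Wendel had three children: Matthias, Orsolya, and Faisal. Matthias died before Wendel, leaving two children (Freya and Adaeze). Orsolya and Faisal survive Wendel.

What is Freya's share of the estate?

Teodor takes two-fifths of ₹75,000 = ₹30,000. The remaining ₹45,000 passes to the descendants.
The descendants' portion (₹45,000) is divided into 3 shares of ₹15,000: Orsolya and Faisal each take ₹15,000; Matthias's ₹15,000 share passes to Matthias's issue.
Matthias's share (₹15,000) is divided into 2 shares of ₹7,500: Freya and Adaeze each take ₹7,500.

Freya receives ₹7,500.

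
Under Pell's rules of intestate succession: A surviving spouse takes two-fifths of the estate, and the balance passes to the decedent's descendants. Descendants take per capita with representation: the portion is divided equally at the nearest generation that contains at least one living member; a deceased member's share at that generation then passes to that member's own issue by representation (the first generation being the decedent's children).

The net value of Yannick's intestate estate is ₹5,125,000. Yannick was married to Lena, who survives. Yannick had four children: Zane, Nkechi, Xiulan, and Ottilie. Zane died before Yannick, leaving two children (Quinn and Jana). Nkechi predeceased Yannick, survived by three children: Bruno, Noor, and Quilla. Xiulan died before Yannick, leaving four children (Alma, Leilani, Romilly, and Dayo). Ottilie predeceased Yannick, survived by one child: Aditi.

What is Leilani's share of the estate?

Leilani receives ₹307,500.

Lena takes two-fifths of ₹5,125,000 = ₹2,050,000. The remaining ₹3,075,000 passes to the descendants.
No child survives, so the initial division is made at the grandchildren's generation.
The descendants' portion (₹3,075,000) is divided into 10 shares of ₹307,500: Quinn, Jana, Bruno, Noor, Quilla, Alma, Leilani, Romilly, Dayo, and Aditi each take ₹307,500.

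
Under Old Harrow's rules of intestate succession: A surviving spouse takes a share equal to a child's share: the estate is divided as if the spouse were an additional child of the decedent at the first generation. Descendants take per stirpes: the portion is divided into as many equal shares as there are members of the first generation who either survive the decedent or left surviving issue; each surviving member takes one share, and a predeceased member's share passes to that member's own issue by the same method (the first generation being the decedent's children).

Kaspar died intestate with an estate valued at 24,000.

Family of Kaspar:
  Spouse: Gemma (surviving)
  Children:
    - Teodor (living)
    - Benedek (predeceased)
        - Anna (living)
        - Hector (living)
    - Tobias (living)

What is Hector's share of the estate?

Hector receives 3,000.

The spouse counts as an additional share at the children's level, so there are 4 primary shares of 6,000. Gemma takes one such share (6,000).
The children's combined portion (18,000) is divided into 3 shares of 6,000: Teodor and Tobias each take 6,000; Benedek's 6,000 share passes to Benedek's issue.
Benedek's share (6,000) is divided into 2 shares of 3,000: Anna and Hector each take 3,000.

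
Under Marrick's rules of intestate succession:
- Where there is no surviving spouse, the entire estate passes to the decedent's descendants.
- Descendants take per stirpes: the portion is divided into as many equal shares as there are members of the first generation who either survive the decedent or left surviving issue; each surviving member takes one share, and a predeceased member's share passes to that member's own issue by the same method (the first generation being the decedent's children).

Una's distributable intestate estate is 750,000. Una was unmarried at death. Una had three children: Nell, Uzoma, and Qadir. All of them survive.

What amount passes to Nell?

Nell receives 250,000.

The entire 750,000 passes to the descendants.
That amount (750,000) is divided into 3 shares of 250,000: Nell, Uzoma, and Qadir each take 250,000.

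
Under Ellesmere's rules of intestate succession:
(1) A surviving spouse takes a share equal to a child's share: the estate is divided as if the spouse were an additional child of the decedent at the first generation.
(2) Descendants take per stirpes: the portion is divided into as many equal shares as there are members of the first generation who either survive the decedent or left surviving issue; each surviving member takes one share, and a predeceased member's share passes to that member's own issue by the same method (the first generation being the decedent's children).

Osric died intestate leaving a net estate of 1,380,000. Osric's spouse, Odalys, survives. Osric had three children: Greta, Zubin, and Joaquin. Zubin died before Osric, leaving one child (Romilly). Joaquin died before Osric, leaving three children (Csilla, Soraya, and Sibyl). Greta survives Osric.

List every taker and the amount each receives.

The spouse counts as an additional share at the children's level, so there are 4 primary shares of 345,000. Odalys takes one such share (345,000).
The children's combined portion (1,035,000) is divided into 3 shares of 345,000: Greta takes 345,000; Zubin's 345,000 share passes to Zubin's issue; Joaquin's 345,000 share passes to Joaquin's issue.
Zubin's share (345,000) passes entirely to Romilly.
Joaquin's share (345,000) is divided into 3 shares of 115,000: Csilla, Soraya, and Sibyl each take 115,000.

Odalys: 345,000; Greta: 345,000; Romilly: 345,000; Csilla: 115,000; Soraya: 115,000; Sibyl: 115,000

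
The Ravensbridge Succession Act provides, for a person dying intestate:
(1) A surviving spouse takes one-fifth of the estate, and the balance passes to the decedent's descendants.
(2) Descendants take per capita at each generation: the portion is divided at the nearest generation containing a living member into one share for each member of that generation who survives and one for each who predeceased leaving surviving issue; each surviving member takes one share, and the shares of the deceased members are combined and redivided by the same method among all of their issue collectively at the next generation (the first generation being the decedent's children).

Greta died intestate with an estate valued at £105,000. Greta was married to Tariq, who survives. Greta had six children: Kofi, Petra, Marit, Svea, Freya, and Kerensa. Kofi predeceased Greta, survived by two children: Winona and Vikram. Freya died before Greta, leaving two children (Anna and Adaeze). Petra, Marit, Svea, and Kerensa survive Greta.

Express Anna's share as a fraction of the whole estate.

Anna receives 1/15 of the estate.

Tariq takes one-fifth of £105,000 = £21,000. The remaining £84,000 passes to the descendants.
The descendants' portion (£84,000) is divided at the children's generation into 6 shares of £14,000. Petra, Marit, Svea, and Kerensa each take £14,000. The 2 shares of the deceased (Kofi and Freya) are combined into a pool of £28,000.
That pool (£28,000) is divided at the grandchildren's generation equally among Winona, Vikram, Anna, and Adaeze: £7,000 each.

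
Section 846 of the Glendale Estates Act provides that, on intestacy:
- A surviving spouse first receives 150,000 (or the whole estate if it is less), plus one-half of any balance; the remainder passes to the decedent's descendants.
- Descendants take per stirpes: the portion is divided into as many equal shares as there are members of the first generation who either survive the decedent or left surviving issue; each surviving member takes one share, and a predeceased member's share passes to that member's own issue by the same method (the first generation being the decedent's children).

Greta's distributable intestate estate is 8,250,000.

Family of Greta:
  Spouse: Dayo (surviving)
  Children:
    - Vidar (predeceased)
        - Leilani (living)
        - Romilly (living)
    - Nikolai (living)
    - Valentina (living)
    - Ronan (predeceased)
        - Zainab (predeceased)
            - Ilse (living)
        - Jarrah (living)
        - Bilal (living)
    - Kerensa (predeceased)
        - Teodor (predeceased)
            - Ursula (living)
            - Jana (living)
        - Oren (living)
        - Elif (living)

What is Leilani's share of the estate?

Leilani receives 405,000.

Dayo first takes 150,000, leaving a balance of 8,100,000. Dayo then takes one-half of the balance (4,050,000), for a total of 4,200,000. The remaining 4,050,000 passes to the descendants.
The descendants' portion (4,050,000) is divided into 5 shares of 810,000: Nikolai and Valentina each take 810,000; Vidar's 810,000 share passes to Vidar's issue; Ronan's 810,000 share passes to Ronan's issue; Kerensa's 810,000 share passes to Kerensa's issue.
Vidar's share (810,000) is divided into 2 shares of 405,000: Leilani and Romilly each take 405,000.
Ronan's share (810,000) is divided into 3 shares of 270,000: Jarrah and Bilal each take 270,000; Zainab's 270,000 share passes to Zainab's issue.
Zainab's share (270,000) passes entirely to Ilse.
Kerensa's share (810,000) is divided into 3 shares of 270,000: Oren and Elif each take 270,000; Teodor's 270,000 share passes to Teodor's issue.
Teodor's share (270,000) is divided into 2 shares of 135,000: Ursula and Jana each take 135,000.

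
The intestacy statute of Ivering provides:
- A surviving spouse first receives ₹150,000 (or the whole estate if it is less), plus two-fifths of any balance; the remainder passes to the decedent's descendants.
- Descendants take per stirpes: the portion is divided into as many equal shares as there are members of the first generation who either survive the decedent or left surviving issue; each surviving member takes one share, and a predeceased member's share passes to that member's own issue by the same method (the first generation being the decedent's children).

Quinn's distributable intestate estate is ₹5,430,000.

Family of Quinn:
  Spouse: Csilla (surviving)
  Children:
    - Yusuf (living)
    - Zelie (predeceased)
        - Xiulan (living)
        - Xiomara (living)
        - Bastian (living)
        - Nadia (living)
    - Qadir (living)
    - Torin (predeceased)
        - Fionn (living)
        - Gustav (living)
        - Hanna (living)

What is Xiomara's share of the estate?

Csilla first takes ₹150,000, leaving a balance of ₹5,280,000. Csilla then takes two-fifths of the balance (₹2,112,000), for a total of ₹2,262,000. The remaining ₹3,168,000 passes to the descendants.
The descendants' portion (₹3,168,000) is divided into 4 shares of ₹792,000: Yusuf and Qadir each take ₹792,000; Zelie's ₹792,000 share passes to Zelie's issue; Torin's ₹792,000 share passes to Torin's issue.
Zelie's share (₹792,000) is divided into 4 shares of ₹198,000: Xiulan, Xiomara, Bastian, and Nadia each take ₹198,000.
Torin's share (₹792,000) is divided into 3 shares of ₹264,000: Fionn, Gustav, and Hanna each take ₹264,000.

Xiomara receives ₹198,000.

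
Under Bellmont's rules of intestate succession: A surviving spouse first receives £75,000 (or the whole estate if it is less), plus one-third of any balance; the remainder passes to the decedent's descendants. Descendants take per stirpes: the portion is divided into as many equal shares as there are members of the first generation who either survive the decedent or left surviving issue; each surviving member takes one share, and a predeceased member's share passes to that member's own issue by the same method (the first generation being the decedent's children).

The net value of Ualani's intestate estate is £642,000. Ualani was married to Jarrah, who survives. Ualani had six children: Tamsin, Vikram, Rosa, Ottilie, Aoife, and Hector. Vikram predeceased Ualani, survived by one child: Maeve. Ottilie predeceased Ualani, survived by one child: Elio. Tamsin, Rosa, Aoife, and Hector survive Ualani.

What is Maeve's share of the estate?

Maeve receives £63,000.

Jarrah first takes £75,000, leaving a balance of £567,000. Jarrah then takes one-third of the balance (£189,000), for a total of £264,000. The remaining £378,000 passes to the descendants.
The descendants' portion (£378,000) is divided into 6 shares of £63,000: Tamsin, Rosa, Aoife, and Hector each take £63,000; Vikram's £63,000 share passes to Vikram's issue; Ottilie's £63,000 share passes to Ottilie's issue.
Vikram's share (£63,000) passes entirely to Maeve.
Ottilie's share (£63,000) passes entirely to Elio.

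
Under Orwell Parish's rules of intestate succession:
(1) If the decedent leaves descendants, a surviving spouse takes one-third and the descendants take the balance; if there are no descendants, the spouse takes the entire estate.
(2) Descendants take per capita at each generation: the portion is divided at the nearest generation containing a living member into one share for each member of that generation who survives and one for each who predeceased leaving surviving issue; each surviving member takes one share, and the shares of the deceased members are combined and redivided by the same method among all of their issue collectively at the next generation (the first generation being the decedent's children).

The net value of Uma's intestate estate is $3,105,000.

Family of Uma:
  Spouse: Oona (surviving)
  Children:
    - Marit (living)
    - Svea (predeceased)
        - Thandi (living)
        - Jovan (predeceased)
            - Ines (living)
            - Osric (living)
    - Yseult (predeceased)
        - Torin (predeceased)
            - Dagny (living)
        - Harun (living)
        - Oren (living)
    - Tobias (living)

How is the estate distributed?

Oona: $1,035,000; Marit: $517,500; Thandi: $207,000; Ines: $138,000; Osric: $138,000; Dagny: $138,000; Harun: $207,000; Oren: $207,000; Tobias: $517,500

Oona takes one-third of $3,105,000 = $1,035,000. The remaining $2,070,000 passes to the descendants.
The descendants' portion ($2,070,000) is divided at the children's generation into 4 shares of $517,500. Marit and Tobias each take $517,500. The 2 shares of the deceased (Svea and Yseult) are combined into a pool of $1,035,000.
That pool ($1,035,000) is divided at the grandchildren's generation into 5 shares of $207,000. Thandi, Harun, and Oren each take $207,000. The 2 shares of the deceased (Jovan and Torin) are combined into a pool of $414,000.
That pool ($414,000) is divided at the great-grandchildren's generation equally among Ines, Osric, and Dagny: $138,000 each.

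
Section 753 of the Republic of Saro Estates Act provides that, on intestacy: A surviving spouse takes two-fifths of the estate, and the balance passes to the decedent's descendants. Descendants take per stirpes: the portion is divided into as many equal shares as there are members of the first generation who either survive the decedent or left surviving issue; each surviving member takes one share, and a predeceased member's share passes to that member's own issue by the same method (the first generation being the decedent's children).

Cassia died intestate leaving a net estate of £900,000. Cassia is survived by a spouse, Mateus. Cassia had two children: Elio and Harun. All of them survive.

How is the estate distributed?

Mateus: £360,000; Elio: £270,000; Harun: £270,000

Mateus takes two-fifths of £900,000 = £360,000. The remaining £540,000 passes to the descendants.
The descendants' portion (£540,000) is divided into 2 shares of £270,000: Elio and Harun each take £270,000.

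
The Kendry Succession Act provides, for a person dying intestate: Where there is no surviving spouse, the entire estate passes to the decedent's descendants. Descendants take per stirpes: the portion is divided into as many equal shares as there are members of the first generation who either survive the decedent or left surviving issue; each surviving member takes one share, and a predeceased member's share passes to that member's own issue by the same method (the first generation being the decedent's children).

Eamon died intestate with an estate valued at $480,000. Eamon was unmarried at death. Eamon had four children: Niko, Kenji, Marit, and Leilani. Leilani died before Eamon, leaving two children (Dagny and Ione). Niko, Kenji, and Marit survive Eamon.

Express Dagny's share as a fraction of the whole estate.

The entire $480,000 passes to the descendants.
That amount ($480,000) is divided into 4 shares of $120,000: Niko, Kenji, and Marit each take $120,000; Leilani's $120,000 share passes to Leilani's issue.
Leilani's share ($120,000) is divided into 2 shares of $60,000: Dagny and Ione each take $60,000.

Dagny receives 1/8 of the estate.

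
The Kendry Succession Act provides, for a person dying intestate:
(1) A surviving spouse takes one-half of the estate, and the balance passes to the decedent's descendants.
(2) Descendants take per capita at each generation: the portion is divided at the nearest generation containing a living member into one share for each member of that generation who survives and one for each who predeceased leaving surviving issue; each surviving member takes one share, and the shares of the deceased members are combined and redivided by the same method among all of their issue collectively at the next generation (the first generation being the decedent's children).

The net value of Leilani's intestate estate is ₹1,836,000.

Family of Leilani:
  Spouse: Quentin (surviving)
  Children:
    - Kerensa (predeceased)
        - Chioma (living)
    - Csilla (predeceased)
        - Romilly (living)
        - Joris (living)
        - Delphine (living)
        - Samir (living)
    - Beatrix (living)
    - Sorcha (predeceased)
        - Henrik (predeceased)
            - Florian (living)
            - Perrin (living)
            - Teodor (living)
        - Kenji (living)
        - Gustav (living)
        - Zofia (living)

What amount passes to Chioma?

Chioma receives ₹76,500.

Quentin takes one-half of ₹1,836,000 = ₹918,000. The remaining ₹918,000 passes to the descendants.
The descendants' portion (₹918,000) is divided at the children's generation into 4 shares of ₹229,500. Beatrix takes ₹229,500. The 3 shares of the deceased (Kerensa, Csilla, and Sorcha) are combined into a pool of ₹688,500.
That pool (₹688,500) is divided at the grandchildren's generation into 9 shares of ₹76,500. Chioma, Romilly, Joris, Delphine, Samir, Kenji, Gustav, and Zofia each take ₹76,500. The remaining share for the deceased Henrik (₹76,500) is carried to the next generation.
That pool (₹76,500) is divided at the great-grandchildren's generation equally among Florian, Perrin, and Teodor: ₹25,500 each.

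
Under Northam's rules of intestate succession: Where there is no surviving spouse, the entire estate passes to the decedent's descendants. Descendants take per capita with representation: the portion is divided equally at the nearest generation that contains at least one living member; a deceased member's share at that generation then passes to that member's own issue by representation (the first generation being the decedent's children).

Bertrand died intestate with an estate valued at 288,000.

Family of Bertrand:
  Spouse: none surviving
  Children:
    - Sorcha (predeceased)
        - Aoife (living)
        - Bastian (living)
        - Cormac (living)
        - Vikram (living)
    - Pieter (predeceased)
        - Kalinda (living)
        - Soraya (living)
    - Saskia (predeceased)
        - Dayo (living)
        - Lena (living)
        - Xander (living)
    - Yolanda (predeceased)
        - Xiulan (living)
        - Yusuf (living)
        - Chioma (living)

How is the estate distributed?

Aoife: 24,000; Bastian: 24,000; Cormac: 24,000; Vikram: 24,000; Kalinda: 24,000; Soraya: 24,000; Dayo: 24,000; Lena: 24,000; Xander: 24,000; Xiulan: 24,000; Yusuf: 24,000; Chioma: 24,000

The entire 288,000 passes to the descendants.
No child survives, so the initial division is made at the grandchildren's generation.
That amount (288,000) is divided into 12 shares of 24,000: Aoife, Bastian, Cormac, Vikram, Kalinda, Soraya, Dayo, Lena, Xander, Xiulan, Yusuf, and Chioma each take 24,000.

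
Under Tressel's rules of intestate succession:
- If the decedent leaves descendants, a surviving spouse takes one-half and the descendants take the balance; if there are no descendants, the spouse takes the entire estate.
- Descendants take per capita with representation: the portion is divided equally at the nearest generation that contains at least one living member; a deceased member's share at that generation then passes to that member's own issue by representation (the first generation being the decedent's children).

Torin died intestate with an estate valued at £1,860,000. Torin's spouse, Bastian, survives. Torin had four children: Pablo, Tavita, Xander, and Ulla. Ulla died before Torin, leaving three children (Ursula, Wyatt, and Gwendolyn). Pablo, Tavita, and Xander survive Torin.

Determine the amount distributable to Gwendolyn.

Gwendolyn receives £77,500.

Bastian takes one-half of £1,860,000 = £930,000. The remaining £930,000 passes to the descendants.
The descendants' portion (£930,000) is divided into 4 shares of £232,500: Pablo, Tavita, and Xander each take £232,500; Ulla's £232,500 share passes to Ulla's issue.
Ulla's share (£232,500) is divided into 3 shares of £77,500: Ursula, Wyatt, and Gwendolyn each take £77,500.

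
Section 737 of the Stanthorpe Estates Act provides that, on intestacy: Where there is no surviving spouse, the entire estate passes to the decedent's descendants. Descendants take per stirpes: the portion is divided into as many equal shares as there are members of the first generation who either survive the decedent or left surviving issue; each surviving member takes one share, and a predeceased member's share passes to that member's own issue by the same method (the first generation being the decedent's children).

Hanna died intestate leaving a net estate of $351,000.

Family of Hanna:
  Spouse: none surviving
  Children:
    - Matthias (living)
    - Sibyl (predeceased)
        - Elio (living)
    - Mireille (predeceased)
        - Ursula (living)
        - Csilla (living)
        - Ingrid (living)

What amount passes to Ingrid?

Ingrid receives $39,000.

The entire $351,000 passes to the descendants.
That amount ($351,000) is divided into 3 shares of $117,000: Matthias takes $117,000; Sibyl's $117,000 share passes to Sibyl's issue; Mireille's $117,000 share passes to Mireille's issue.
Sibyl's share ($117,000) passes entirely to Elio.
Mireille's share ($117,000) is divided into 3 shares of $39,000: Ursula, Csilla, and Ingrid each take $39,000.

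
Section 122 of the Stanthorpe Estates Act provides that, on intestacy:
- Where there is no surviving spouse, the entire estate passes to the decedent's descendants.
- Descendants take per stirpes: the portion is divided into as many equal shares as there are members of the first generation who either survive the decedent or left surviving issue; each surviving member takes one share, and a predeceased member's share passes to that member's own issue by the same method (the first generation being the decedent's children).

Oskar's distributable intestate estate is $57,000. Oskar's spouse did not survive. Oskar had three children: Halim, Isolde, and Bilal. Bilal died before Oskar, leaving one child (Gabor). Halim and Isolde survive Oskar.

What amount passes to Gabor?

The entire $57,000 passes to the descendants.
That amount ($57,000) is divided into 3 shares of $19,000: Halim and Isolde each take $19,000; Bilal's $19,000 share passes to Bilal's issue.
Bilal's share ($19,000) passes entirely to Gabor.

Gabor receives $19,000.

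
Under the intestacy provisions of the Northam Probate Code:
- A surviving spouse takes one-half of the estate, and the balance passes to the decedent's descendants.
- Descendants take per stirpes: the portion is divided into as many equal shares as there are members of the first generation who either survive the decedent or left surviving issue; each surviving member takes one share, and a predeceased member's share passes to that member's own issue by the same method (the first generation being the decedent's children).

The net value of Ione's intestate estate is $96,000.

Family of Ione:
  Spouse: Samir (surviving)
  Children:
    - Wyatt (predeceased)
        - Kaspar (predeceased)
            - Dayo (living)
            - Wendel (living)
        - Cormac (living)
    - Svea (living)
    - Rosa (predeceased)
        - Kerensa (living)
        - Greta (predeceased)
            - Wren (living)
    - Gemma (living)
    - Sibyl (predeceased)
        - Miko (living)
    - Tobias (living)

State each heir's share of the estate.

Samir: $48,000; Dayo: $2,000; Wendel: $2,000; Cormac: $4,000; Svea: $8,000; Kerensa: $4,000; Wren: $4,000; Gemma: $8,000; Miko: $8,000; Tobias: $8,000

Samir takes one-half of $96,000 = $48,000. The remaining $48,000 passes to the descendants.
The descendants' portion ($48,000) is divided into 6 shares of $8,000: Svea, Gemma, and Tobias each take $8,000; Wyatt's $8,000 share passes to Wyatt's issue; Rosa's $8,000 share passes to Rosa's issue; Sibyl's $8,000 share passes to Sibyl's issue.
Wyatt's share ($8,000) is divided into 2 shares of $4,000: Cormac takes $4,000; Kaspar's $4,000 share passes to Kaspar's issue.
Kaspar's share ($4,000) is divided into 2 shares of $2,000: Dayo and Wendel each take $2,000.
Rosa's share ($8,000) is divided into 2 shares of $4,000: Kerensa takes $4,000; Greta's $4,000 share passes to Greta's issue.
Greta's share ($4,000) passes entirely to Wren.
Sibyl's share ($8,000) passes entirely to Miko.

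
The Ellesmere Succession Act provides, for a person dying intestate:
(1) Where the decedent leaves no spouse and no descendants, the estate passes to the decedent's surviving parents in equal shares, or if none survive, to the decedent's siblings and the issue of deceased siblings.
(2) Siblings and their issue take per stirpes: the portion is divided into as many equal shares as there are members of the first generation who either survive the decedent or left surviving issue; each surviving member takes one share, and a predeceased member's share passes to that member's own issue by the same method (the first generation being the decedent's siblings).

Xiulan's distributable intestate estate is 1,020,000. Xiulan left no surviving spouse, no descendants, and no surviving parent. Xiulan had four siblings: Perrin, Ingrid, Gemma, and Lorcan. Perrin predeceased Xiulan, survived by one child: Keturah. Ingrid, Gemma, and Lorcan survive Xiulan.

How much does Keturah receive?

Keturah receives 255,000.

The entire 1,020,000 passes to the siblings and their issue.
That amount (1,020,000) is divided into 4 shares of 255,000: Ingrid, Gemma, and Lorcan each take 255,000; Perrin's 255,000 share passes to Perrin's issue.
Perrin's share (255,000) passes entirely to Keturah.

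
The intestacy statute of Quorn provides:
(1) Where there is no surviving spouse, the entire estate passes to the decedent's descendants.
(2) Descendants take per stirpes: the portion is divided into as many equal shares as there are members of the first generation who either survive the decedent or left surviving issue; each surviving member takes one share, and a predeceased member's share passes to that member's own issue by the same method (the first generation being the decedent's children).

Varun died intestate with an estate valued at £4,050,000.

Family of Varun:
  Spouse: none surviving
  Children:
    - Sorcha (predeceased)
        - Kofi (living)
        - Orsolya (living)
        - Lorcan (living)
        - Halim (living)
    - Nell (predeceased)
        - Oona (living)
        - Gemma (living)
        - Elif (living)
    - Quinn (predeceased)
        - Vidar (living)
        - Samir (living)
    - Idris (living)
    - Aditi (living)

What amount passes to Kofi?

The entire £4,050,000 passes to the descendants.
That amount (£4,050,000) is divided into 5 shares of £810,000: Idris and Aditi each take £810,000; Sorcha's £810,000 share passes to Sorcha's issue; Nell's £810,000 share passes to Nell's issue; Quinn's £810,000 share passes to Quinn's issue.
Sorcha's share (£810,000) is divided into 4 shares of £202,500: Kofi, Orsolya, Lorcan, and Halim each take £202,500.
Nell's share (£810,000) is divided into 3 shares of £270,000: Oona, Gemma, and Elif each take £270,000.
Quinn's share (£810,000) is divided into 2 shares of £405,000: Vidar and Samir each take £405,000.

Kofi receives £202,500.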